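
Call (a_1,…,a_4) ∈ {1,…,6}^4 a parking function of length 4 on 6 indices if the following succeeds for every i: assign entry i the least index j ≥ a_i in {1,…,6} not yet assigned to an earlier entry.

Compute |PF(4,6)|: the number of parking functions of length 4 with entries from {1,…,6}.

#PF = (7−4)·7^(4−1) = 3 · 343 = 1029 [KW]
Check (4,1,2,4) → sorted (1,2,4,4): b_i ≤ 2+i ∀i, a PF.

1029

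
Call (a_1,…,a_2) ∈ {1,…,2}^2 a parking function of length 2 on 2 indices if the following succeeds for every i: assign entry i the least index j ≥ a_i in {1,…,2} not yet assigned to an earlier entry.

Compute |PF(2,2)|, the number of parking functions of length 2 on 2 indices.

3

|PF| = (3−2)·3^(2−1) = 1×3 = 3 [KW]
One tuple (2,1) → sorted (1,2): b_i ≤ i ∀i, a PF.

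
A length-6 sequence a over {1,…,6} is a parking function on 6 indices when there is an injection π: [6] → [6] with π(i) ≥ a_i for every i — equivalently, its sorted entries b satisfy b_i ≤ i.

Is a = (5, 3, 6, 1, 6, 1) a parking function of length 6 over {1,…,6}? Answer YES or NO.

Rearranged: b = (1, 1, 3, 5, 6, 6).
  b_1=1 ≤ 1
  b_2=1 ≤ 2
  b_3=3 ≤ 3
  b_4=5 > 4
  fails at i=4 ⇒ NO

NO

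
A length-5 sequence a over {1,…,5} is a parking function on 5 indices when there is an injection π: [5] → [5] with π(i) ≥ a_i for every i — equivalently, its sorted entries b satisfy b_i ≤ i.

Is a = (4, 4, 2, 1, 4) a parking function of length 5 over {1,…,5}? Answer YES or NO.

Rearranged: b = (1, 2, 4, 4, 4).
  b_1=1 ≤ 1
  b_2=2 ≤ 2
  b_3=4 > 3
  fails at i=3 ⇒ NO

NO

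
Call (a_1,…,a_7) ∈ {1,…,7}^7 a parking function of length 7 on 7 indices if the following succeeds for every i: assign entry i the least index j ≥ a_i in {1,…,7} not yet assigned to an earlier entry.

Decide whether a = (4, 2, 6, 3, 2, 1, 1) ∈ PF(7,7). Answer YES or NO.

YES

Sorted: b = (1, 1, 2, 2, 3, 4, 6).
  b_1=1 ≤ 1
  b_2=1 ≤ 2
  b_3=2 ≤ 3
  b_4=2 ≤ 4
  b_5=3 ≤ 5
  b_6=4 ≤ 6
  b_7=6 ≤ 7
All bounds hold ⇒ YES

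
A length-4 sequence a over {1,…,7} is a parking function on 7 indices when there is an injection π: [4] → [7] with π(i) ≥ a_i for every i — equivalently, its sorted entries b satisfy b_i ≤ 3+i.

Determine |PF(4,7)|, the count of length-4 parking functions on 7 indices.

Count = (7−4+1)·(7+1)^(4−1) = 4 · 512 = 2048
Example (6,1,4,7) → sorted (1,4,6,7): b_i ≤ 3+i ∀i, a PF.

2048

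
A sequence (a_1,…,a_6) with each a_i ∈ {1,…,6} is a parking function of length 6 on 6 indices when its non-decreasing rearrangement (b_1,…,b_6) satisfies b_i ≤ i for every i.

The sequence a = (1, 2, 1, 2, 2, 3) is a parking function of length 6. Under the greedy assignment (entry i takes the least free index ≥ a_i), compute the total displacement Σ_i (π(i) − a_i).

10

Σπ = 21 ({1..6} each once); Σa = 1+2+1+2+2+3 = 11; disp = 21−11 = 10.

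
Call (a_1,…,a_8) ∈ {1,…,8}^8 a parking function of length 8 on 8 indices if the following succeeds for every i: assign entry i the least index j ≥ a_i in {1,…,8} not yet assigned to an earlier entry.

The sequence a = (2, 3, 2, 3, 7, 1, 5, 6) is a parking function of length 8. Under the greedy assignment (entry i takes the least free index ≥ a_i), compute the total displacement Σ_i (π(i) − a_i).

Σπ(i) = 1+…+8 = 36; Σa = 2+3+2+3+7+1+5+6 = 29; disp = 36−29 = 7.

7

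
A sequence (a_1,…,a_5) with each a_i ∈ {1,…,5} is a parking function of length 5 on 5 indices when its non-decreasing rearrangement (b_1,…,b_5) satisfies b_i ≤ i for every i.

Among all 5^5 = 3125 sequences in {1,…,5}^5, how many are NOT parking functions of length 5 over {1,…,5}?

|PF(5,5)| = 1·6^4 = 1×1296 = 1296 (Pollak)
E.g. (2,5,5,4,4) → sorted (2,4,4,5,5): b_1=2>1, not a PF.
Total 3125; non-PF = 3125−1296 = 1829

1829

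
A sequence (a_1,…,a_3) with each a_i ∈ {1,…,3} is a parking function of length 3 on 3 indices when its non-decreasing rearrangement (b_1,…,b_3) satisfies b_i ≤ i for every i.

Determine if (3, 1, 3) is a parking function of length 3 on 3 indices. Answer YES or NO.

Sorted: b = (1, 3, 3).
  b_1=1 ≤ 1
  b_2=3 > 2
  fails at i=2 ⇒ NO

NO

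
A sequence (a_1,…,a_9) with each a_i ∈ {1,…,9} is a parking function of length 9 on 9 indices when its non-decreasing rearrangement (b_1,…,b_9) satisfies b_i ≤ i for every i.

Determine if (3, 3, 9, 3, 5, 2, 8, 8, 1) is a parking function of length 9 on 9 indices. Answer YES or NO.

Rearranged: b = (1, 2, 3, 3, 3, 5, 8, 8, 9).
  b_1=1 ≤ 1
  b_2=2 ≤ 2
  b_3=3 ≤ 3
  b_4=3 ≤ 4
  b_5=3 ≤ 5
  b_6=5 ≤ 6
  b_7=8 > 7
  fails at i=7 ⇒ NO

NO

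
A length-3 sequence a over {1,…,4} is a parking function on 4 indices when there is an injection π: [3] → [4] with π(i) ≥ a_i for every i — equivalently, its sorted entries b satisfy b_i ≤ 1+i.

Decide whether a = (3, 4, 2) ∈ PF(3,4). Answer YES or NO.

Rearranged: b = (2, 3, 4).
  b_1=2 ≤ 2
  b_2=3 ≤ 3
  b_3=4 ≤ 4
All bounds hold ⇒ YES

YES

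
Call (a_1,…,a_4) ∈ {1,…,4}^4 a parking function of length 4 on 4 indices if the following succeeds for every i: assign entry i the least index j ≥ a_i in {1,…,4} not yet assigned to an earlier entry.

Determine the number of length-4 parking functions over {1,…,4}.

125

#PF = 1·5^3 = 1 · 125 = 125
One tuple (2,2,1,4) → sorted (1,2,2,4): b_i ≤ i ∀i, a PF.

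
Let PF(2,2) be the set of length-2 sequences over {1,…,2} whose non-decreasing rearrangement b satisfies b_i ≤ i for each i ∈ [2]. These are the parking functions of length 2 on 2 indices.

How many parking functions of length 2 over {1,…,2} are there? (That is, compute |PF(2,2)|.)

3

#PF = 1·3^1 = 1 · 3 = 3 (Pollak)
Check (2,1) → sorted (1,2): b_i ≤ i ∀i, a PF.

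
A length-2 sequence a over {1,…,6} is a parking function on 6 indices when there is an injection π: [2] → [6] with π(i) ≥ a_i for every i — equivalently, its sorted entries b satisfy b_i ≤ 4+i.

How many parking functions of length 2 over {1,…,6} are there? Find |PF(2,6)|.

35

#PF = 5·7^1 = 5·7 = 35 (Pollak)
Example (5,4) → sorted (4,5): b_i ≤ 4+i ∀i, a PF.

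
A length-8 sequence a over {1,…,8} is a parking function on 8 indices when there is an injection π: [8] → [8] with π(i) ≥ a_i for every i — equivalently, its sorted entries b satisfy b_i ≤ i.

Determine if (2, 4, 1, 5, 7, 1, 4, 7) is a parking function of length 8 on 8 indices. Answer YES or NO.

Sorted: b = (1, 1, 2, 4, 4, 5, 7, 7).
  b_1=1 ≤ 1
  b_2=1 ≤ 2
  b_3=2 ≤ 3
  b_4=4 ≤ 4
  b_5=4 ≤ 5
  b_6=5 ≤ 6
  b_7=7 ≤ 7
  b_8=7 ≤ 8
All bounds hold ⇒ YES

YES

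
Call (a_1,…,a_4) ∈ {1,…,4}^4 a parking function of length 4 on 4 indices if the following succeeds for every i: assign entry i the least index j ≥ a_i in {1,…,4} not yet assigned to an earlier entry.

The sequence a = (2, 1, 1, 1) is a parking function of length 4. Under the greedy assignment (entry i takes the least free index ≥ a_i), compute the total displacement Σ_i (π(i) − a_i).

Σπ(i) = 1+…+4 = 10; Σa = 2+1+1+1 = 5; disp = 10−5 = 5.

5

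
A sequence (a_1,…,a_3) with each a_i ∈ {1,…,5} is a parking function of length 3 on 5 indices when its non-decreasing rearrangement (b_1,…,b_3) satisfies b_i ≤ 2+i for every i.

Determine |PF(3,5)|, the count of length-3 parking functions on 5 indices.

108

Count = 3·6^2 = 3×36 = 108 (Konheim–Weiss)
One tuple (2,2,5) → sorted (2,2,5): b_i ≤ 2+i ∀i, a PF.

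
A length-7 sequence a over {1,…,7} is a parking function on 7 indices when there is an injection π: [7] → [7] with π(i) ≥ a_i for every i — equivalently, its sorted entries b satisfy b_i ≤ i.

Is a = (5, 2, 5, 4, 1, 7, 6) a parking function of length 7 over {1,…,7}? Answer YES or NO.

NO

Order a: b = (1, 2, 4, 5, 5, 6, 7).
  b_1=1 ≤ 1
  b_2=2 ≤ 2
  b_3=4 > 3
  fails at i=3 ⇒ NO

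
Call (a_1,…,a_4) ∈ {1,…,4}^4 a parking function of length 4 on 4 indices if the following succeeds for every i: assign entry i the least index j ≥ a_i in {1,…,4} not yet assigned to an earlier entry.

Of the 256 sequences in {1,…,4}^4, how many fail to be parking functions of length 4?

131

Count = (4−4+1)·(4+1)^(4−1) = 1·125 = 125
Check (4,4,4,4) → sorted (4,4,4,4): b_1=4>1, not a PF.
4^4 − 125 = 256 − 125 = 131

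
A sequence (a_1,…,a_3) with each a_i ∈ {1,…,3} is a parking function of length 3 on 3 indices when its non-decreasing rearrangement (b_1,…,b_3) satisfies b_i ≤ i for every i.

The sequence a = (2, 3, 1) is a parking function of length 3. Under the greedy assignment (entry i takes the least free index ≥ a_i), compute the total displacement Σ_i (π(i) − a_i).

0

Σπ = 3·4/2 = 6 (π permutes [3]); Σa = 2+3+1 = 6; disp = 6−6 = 0.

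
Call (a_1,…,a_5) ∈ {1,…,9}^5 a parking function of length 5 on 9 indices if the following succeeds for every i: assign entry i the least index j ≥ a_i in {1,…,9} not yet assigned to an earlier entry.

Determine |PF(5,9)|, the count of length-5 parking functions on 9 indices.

|PF(5,9)| = (9+1−5)·(9+1)^{5−1} = 5·10000 = 50000 [KW]
One tuple (6,9,2,6,2) → sorted (2,2,6,6,9): b_i ≤ 4+i ∀i, a PF.

50000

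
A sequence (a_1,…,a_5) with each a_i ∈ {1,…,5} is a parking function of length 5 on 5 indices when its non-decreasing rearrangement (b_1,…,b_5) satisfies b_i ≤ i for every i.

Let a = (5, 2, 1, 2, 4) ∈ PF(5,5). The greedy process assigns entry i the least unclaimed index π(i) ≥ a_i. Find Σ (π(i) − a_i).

Σπ = 5·6/2 = 15 (π permutes [5]); Σa = 5+2+1+2+4 = 14; disp = 15−14 = 1.

1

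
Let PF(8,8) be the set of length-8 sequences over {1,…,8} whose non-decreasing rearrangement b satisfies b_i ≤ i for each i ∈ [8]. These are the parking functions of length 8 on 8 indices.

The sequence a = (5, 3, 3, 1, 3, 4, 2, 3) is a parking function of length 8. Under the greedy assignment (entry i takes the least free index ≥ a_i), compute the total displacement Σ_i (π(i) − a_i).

12

Σπ(i) = 1+…+8 = 36; Σa = 5+3+3+1+3+4+2+3 = 24; disp = 36−24 = 12.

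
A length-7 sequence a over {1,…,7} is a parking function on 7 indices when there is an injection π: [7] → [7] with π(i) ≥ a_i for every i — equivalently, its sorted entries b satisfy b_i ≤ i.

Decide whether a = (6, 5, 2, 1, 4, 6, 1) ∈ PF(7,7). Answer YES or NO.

YES

Sorted: b = (1, 1, 2, 4, 5, 6, 6).
  b_1=1 ≤ 1
  b_2=1 ≤ 2
  b_3=2 ≤ 3
  b_4=4 ≤ 4
  b_5=5 ≤ 5
  b_6=6 ≤ 6
  b_7=6 ≤ 7
All bounds hold ⇒ YES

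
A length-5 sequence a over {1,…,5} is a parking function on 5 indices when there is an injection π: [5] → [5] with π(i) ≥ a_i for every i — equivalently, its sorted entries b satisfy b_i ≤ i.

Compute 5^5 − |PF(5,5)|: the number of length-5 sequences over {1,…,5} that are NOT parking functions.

#PF = (6−5)·6^(5−1) = 1 · 1296 = 1296 (Pollak)
E.g. (4,5,5,4,1) → sorted (1,4,4,5,5): b_2=4>2, not a PF.
So 3125 − 1296 = 1829 fail.

1829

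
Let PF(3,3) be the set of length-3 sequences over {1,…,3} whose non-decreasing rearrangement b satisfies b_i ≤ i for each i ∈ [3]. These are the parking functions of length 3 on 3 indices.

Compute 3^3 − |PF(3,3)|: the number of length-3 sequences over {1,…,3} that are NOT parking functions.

|PF(3,3)| = (3−3+1)·(3+1)^(3−1) = 1 · 16 = 16 (Pollak)
One tuple (3,3,3) → sorted (3,3,3): b_1=3>1, not a PF.
So 27 − 16 = 11 fail.

11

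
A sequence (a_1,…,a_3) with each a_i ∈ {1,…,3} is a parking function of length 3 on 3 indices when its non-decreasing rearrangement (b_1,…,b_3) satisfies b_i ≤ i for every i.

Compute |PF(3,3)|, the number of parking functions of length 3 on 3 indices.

|PF(3,3)| = (3+1−3)·(3+1)^{3−1} = 1 · 16 = 16 (Pollak)
Check (1,1,2) → sorted (1,1,2): b_i ≤ i ∀i, a PF.

16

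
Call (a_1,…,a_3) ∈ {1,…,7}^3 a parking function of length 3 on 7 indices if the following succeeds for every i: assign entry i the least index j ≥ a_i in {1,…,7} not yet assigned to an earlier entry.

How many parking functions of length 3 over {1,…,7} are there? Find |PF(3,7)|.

320

|PF(3,7)| = (7−3+1)·(7+1)^(3−1) = 5 · 64 = 320 [KW]
Example (5,7,6) → sorted (5,6,7): b_i ≤ 4+i ∀i, a PF.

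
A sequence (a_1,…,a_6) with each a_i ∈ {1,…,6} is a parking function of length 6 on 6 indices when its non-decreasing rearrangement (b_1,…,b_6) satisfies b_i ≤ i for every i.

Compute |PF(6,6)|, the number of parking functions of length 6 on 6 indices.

16807

#PF = (6+1−6)·(6+1)^{6−1} = 1 · 16807 = 16807
One tuple (3,3,1,1,2,1) → sorted (1,1,1,2,3,3): b_i ≤ i ∀i, a PF.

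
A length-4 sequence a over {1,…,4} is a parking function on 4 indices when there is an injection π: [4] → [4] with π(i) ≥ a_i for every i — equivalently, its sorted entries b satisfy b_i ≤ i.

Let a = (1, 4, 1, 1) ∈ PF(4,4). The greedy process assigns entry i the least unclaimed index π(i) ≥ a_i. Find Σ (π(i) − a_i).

Σπ(i) = 1+…+4 = 10; Σa = 1+4+1+1 = 7; disp = 10−7 = 3.

3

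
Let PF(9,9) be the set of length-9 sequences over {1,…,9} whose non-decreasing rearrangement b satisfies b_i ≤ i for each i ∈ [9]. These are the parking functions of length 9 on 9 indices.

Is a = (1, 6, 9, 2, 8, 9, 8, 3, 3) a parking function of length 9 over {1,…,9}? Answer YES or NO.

NO

Order a: b = (1, 2, 3, 3, 6, 8, 8, 9, 9).
  b_1=1 ≤ 1
  b_2=2 ≤ 2
  b_3=3 ≤ 3
  b_4=3 ≤ 4
  b_5=6 > 5
  fails at i=5 ⇒ NO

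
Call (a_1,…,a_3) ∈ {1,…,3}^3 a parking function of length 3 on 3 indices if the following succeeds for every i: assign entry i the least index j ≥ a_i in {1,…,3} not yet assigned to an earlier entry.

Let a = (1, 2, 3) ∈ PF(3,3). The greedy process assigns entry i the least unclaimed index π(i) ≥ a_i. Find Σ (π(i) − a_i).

0

Σπ(i) = 1+…+3 = 6; Σa = 1+2+3 = 6; disp = 6−6 = 0.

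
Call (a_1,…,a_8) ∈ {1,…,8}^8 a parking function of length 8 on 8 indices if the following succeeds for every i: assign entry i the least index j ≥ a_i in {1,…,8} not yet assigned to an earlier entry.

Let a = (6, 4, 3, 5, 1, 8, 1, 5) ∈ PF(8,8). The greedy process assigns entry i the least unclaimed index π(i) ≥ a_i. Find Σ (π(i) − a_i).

Σπ = 8·9/2 = 36 (π permutes [8]); Σa = 6+4+3+5+1+8+1+5 = 33; disp = 36−33 = 3.

3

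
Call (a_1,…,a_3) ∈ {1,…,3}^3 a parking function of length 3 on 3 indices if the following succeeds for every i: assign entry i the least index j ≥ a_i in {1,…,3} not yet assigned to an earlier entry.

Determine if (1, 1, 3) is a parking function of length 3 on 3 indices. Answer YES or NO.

Rearranged: b = (1, 1, 3).
  b_1=1 ≤ 1
  b_2=1 ≤ 2
  b_3=3 ≤ 3
All bounds hold ⇒ YES

YES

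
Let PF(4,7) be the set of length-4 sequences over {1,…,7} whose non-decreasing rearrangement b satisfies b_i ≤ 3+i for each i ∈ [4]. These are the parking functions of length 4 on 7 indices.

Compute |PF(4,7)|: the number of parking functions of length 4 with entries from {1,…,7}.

2048

|PF| = 4·8^3 = 4 · 512 = 2048 [KW]
Example (5,5,4,4) → sorted (4,4,5,5): b_i ≤ 3+i ∀i, a PF.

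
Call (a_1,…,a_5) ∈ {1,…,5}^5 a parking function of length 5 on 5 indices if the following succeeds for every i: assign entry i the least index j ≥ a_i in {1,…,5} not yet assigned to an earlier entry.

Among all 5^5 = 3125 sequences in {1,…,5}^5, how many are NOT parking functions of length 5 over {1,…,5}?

|PF| = (5+1−5)·(5+1)^{5−1} = 1×1296 = 1296 [KW]
E.g. (5,4,4,4,1) → sorted (1,4,4,4,5): b_2=4>2, not a PF.
So 3125 − 1296 = 1829 fail.

1829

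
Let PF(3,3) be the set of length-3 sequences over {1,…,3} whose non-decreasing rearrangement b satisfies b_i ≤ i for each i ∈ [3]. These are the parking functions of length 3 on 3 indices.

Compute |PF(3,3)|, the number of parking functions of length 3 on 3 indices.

16

|PF(3,3)| = (3−3+1)·(3+1)^(3−1) = 1·16 = 16 (Pollak)
One tuple (1,1,1) → sorted (1,1,1): b_i ≤ i ∀i, a PF.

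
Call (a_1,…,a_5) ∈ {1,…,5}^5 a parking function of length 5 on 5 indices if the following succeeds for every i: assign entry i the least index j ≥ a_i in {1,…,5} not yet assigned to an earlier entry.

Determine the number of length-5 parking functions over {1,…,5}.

1296

#PF = (5−5+1)·(5+1)^(5−1) = 1 · 1296 = 1296
E.g. (1,3,5,2,2) → sorted (1,2,2,3,5): b_i ≤ i ∀i, a PF.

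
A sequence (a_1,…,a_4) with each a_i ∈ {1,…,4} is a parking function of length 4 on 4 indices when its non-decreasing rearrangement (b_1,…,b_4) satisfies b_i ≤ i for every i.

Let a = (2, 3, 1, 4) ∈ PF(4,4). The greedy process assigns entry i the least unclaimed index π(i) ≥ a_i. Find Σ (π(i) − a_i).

0

Σπ = 10 ({1..4} each once); Σa = 2+3+1+4 = 10; disp = 10−10 = 0.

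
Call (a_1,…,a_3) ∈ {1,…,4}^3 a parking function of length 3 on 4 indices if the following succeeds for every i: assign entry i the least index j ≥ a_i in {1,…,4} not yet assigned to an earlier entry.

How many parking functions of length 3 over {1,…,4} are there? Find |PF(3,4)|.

50

#PF = (4−3+1)·(4+1)^(3−1) = 2×25 = 50
E.g. (2,4,2) → sorted (2,2,4): b_i ≤ 1+i ∀i, a PF.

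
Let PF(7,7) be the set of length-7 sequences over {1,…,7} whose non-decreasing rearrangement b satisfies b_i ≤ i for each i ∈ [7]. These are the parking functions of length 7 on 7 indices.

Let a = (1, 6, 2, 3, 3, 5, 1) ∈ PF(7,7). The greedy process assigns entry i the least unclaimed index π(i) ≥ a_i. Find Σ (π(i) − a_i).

Σπ = 7·8/2 = 28 (π permutes [7]); Σa = 1+6+2+3+3+5+1 = 21; disp = 28−21 = 7.

7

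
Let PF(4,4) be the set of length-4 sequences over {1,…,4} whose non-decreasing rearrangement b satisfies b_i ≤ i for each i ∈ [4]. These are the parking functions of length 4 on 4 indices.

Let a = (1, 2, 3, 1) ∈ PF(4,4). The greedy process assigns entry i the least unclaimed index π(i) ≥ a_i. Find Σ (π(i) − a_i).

Σπ = 10 ({1..4} each once); Σa = 1+2+3+1 = 7; disp = 10−7 = 3.

3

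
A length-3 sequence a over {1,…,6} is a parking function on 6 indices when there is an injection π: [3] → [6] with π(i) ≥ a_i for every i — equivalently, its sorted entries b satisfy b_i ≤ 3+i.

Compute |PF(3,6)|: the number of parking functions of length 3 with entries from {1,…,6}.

196

Count = (6−3+1)·(6+1)^(3−1) = 4·49 = 196 (Konheim–Weiss)
One tuple (4,1,6) → sorted (1,4,6): b_i ≤ 3+i ∀i, a PF.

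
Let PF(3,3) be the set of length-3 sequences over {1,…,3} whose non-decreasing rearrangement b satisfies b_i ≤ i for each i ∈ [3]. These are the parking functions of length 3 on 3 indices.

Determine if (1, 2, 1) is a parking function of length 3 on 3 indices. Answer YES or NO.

YES

Rearranged: b = (1, 1, 2).
  b_1=1 ≤ 1
  b_2=1 ≤ 2
  b_3=2 ≤ 3
All bounds hold ⇒ YES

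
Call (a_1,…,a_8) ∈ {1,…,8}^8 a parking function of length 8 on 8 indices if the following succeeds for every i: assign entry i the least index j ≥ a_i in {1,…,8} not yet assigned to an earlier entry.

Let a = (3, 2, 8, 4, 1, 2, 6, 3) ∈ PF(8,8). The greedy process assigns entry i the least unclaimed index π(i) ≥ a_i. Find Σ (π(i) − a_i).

Σπ = 8·9/2 = 36 (π permutes [8]); Σa = 3+2+8+4+1+2+6+3 = 29; disp = 36−29 = 7.

7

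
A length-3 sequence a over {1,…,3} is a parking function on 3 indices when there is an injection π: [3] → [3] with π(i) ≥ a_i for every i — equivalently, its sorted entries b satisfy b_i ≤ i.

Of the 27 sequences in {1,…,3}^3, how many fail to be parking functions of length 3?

|PF| = (4−3)·4^(3−1) = 1×16 = 16 [KW]
One tuple (3,3,3) → sorted (3,3,3): b_1=3>1, not a PF.
3^3 − 16 = 27 − 16 = 11

11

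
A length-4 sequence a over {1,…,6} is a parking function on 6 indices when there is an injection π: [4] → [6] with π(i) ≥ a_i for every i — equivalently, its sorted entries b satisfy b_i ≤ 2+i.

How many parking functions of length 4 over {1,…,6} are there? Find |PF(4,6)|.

#PF = 3·7^3 = 3 · 343 = 1029 (Konheim–Weiss)
Check (3,6,4,1) → sorted (1,3,4,6): b_i ≤ 2+i ∀i, a PF.

1029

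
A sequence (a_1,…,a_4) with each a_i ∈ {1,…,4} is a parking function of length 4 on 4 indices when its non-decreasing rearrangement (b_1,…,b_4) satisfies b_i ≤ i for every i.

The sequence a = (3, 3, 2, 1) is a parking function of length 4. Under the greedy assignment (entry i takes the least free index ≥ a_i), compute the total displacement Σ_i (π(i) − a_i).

1

Σπ = 4·5/2 = 10 (π permutes [4]); Σa = 3+3+2+1 = 9; disp = 10−9 = 1.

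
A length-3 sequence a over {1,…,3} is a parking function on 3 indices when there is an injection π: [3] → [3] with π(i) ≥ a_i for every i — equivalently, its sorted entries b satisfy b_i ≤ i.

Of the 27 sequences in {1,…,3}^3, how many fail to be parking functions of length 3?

|PF(3,3)| = (3−3+1)·(3+1)^(3−1) = 1×16 = 16
One tuple (3,3,2) → sorted (2,3,3): b_1=2>1, not a PF.
3^3 − 16 = 27 − 16 = 11

11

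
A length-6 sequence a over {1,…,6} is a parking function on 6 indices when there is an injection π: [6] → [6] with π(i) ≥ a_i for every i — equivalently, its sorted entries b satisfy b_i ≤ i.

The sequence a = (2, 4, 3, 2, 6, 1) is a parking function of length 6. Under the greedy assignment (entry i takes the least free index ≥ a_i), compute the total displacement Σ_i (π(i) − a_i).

Σπ = 21 ({1..6} each once); Σa = 2+4+3+2+6+1 = 18; disp = 21−18 = 3.

3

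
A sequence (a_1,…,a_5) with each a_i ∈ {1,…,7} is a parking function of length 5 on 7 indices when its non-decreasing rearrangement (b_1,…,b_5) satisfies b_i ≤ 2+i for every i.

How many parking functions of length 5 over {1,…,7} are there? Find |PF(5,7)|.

12288

Count = (7−5+1)·(7+1)^(5−1) = 3 · 4096 = 12288 (Konheim–Weiss)
One tuple (4,1,3,1,5) → sorted (1,1,3,4,5): b_i ≤ 2+i ∀i, a PF.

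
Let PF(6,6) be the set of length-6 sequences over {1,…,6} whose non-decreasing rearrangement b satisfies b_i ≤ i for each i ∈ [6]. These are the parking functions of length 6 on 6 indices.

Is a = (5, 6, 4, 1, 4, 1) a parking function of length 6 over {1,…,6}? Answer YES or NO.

NO

Rearranged: b = (1, 1, 4, 4, 5, 6).
  b_1=1 ≤ 1
  b_2=1 ≤ 2
  b_3=4 > 3
  fails at i=3 ⇒ NO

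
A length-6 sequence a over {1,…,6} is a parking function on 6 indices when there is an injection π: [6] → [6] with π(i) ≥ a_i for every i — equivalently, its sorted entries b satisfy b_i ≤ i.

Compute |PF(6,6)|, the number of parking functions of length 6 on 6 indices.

16807

|PF(6,6)| = (6−6+1)·(6+1)^(6−1) = 1 · 16807 = 16807 (Pollak)
Check (1,4,6,1,5,3) → sorted (1,1,3,4,5,6): b_i ≤ i ∀i, a PF.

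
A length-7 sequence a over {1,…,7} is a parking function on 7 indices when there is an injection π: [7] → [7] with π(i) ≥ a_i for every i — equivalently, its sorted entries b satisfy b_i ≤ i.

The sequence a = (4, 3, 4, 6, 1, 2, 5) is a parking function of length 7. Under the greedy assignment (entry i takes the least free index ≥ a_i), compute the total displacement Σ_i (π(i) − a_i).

Σπ = 28 ({1..7} each once); Σa = 4+3+4+6+1+2+5 = 25; disp = 28−25 = 3.

3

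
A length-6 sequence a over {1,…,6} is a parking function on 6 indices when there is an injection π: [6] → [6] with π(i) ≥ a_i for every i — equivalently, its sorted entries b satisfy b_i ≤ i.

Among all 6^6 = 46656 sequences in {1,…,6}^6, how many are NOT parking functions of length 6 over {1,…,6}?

|PF| = (6+1−6)·(6+1)^{6−1} = 1 · 16807 = 16807 (Konheim–Weiss)
Example (6,5,6,1,2,4) → sorted (1,2,4,5,6,6): b_3=4>3, not a PF.
So 46656 − 16807 = 29849 fail.

29849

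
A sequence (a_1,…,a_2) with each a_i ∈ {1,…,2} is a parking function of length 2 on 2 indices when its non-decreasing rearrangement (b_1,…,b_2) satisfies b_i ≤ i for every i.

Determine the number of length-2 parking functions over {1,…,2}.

3

|PF(2,2)| = (3−2)·3^(2−1) = 1 · 3 = 3 [KW]
One tuple (1,1) → sorted (1,1): b_i ≤ i ∀i, a PF.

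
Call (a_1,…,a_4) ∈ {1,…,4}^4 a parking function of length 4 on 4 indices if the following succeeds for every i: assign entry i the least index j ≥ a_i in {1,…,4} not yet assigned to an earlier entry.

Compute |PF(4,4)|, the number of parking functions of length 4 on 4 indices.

Count = 1·5^3 = 1 · 125 = 125
E.g. (2,1,1,3) → sorted (1,1,2,3): b_i ≤ i ∀i, a PF.

125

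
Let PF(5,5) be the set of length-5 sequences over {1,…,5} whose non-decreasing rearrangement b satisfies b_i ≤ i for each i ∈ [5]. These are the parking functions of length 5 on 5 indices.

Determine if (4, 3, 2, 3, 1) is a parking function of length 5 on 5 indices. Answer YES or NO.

Rearranged: b = (1, 2, 3, 3, 4).
  b_1=1 ≤ 1
  b_2=2 ≤ 2
  b_3=3 ≤ 3
  b_4=3 ≤ 4
  b_5=4 ≤ 5
All bounds hold ⇒ YES

YES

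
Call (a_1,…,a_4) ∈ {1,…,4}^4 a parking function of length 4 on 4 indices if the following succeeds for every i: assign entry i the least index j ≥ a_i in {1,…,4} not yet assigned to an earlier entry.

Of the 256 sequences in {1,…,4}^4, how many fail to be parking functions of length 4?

|PF| = (5−4)·5^(4−1) = 1·125 = 125 (Konheim–Weiss)
E.g. (3,4,4,4) → sorted (3,4,4,4): b_1=3>1, not a PF.
So 256 − 125 = 131 fail.

131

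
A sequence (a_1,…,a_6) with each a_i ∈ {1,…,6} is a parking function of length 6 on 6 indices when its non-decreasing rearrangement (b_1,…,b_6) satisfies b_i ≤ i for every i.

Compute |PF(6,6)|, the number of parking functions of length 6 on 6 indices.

|PF| = 1·7^5 = 1×16807 = 16807 (Konheim–Weiss)
E.g. (5,1,1,4,1,6) → sorted (1,1,1,4,5,6): b_i ≤ i ∀i, a PF.

16807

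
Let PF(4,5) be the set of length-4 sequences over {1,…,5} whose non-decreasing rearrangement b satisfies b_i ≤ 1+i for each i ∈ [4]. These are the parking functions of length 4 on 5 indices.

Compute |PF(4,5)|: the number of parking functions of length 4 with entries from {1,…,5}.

432

|PF| = (5+1−4)·(5+1)^{4−1} = 2×216 = 432 (Konheim–Weiss)
E.g. (2,1,4,5) → sorted (1,2,4,5): b_i ≤ 1+i ∀i, a PF.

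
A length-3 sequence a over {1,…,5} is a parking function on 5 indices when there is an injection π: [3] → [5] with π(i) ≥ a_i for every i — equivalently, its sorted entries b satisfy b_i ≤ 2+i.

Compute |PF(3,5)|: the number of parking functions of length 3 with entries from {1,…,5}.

|PF| = (5−3+1)·(5+1)^(3−1) = 3×36 = 108
Check (5,4,3) → sorted (3,4,5): b_i ≤ 2+i ∀i, a PF.

108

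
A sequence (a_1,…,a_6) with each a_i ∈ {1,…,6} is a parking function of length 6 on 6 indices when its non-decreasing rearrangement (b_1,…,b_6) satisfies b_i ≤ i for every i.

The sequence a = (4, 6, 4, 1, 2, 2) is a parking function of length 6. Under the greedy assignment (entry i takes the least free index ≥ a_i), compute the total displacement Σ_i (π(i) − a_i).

Σπ(i) = 1+…+6 = 21; Σa = 4+6+4+1+2+2 = 19; disp = 21−19 = 2.

2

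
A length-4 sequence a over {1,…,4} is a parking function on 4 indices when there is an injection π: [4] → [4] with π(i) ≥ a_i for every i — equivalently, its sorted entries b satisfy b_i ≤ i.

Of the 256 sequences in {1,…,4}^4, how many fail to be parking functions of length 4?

|PF| = (5−4)·5^(4−1) = 1·125 = 125 (Pollak)
Example (3,1,3,4) → sorted (1,3,3,4): b_2=3>2, not a PF.
Total 256; non-PF = 256−125 = 131

131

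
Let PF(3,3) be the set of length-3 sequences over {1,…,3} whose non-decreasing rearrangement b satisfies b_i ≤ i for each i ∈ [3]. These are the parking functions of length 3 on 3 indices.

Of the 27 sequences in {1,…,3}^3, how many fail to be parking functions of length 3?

11

|PF| = 1·4^2 = 1×16 = 16 (Pollak)
Example (2,3,3) → sorted (2,3,3): b_1=2>1, not a PF.
3^3 − 16 = 27 − 16 = 11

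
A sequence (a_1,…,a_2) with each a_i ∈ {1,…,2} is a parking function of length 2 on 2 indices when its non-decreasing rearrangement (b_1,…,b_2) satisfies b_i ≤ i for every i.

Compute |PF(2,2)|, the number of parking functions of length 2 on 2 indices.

3

|PF| = (2−2+1)·(2+1)^(2−1) = 1×3 = 3 [KW]
E.g. (1,1) → sorted (1,1): b_i ≤ i ∀i, a PF.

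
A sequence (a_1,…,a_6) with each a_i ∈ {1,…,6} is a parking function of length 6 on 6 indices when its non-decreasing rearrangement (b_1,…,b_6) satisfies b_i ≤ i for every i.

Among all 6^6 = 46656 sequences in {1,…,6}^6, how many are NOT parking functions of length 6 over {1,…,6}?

#PF = 1·7^5 = 1×16807 = 16807 (Pollak)
One tuple (5,4,6,6,5,4) → sorted (4,4,5,5,6,6): b_1=4>1, not a PF.
6^6 − 16807 = 46656 − 16807 = 29849

29849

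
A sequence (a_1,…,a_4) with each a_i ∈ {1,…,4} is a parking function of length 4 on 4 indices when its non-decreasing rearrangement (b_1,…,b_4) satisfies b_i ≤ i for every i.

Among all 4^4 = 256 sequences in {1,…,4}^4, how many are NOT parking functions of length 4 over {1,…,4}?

|PF(4,4)| = 1·5^3 = 1×125 = 125 (Pollak)
One tuple (4,2,2,3) → sorted (2,2,3,4): b_1=2>1, not a PF.
4^4 − 125 = 256 − 125 = 131

131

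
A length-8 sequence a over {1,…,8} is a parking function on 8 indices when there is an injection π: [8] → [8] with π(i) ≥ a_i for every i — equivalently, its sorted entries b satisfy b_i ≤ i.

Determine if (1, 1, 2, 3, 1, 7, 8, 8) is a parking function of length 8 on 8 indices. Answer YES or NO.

NO

Order a: b = (1, 1, 1, 2, 3, 7, 8, 8).
  b_1=1 ≤ 1
  b_2=1 ≤ 2
  b_3=1 ≤ 3
  b_4=2 ≤ 4
  b_5=3 ≤ 5
  b_6=7 > 6
  fails at i=6 ⇒ NO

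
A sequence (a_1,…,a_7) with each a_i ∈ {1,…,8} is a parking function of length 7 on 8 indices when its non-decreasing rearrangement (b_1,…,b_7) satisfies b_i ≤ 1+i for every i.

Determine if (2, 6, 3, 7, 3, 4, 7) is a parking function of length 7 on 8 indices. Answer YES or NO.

YES

Sorted: b = (2, 3, 3, 4, 6, 7, 7).
  b_1=2 ≤ 2
  b_2=3 ≤ 3
  b_3=3 ≤ 4
  b_4=4 ≤ 5
  b_5=6 ≤ 6
  b_6=7 ≤ 7
  b_7=7 ≤ 8
All bounds hold ⇒ YES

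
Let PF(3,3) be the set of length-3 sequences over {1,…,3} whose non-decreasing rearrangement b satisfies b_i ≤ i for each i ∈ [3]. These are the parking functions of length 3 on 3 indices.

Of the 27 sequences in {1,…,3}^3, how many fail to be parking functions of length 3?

11

Count = 1·4^2 = 1·16 = 16 (Konheim–Weiss)
Check (2,3,3) → sorted (2,3,3): b_1=2>1, not a PF.
Total 27; non-PF = 27−16 = 11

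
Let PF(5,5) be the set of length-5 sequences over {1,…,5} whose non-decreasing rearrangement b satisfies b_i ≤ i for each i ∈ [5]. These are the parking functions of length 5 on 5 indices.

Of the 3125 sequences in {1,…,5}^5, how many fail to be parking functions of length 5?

Count = (5+1−5)·(5+1)^{5−1} = 1×1296 = 1296 [KW]
One tuple (5,2,4,2,3) → sorted (2,2,3,4,5): b_1=2>1, not a PF.
So 3125 − 1296 = 1829 fail.

1829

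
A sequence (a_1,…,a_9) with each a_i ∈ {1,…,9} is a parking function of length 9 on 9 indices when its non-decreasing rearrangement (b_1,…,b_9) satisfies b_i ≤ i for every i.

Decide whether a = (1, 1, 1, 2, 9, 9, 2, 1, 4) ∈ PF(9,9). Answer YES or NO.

NO

Rearranged: b = (1, 1, 1, 1, 2, 2, 4, 9, 9).
  b_1=1 ≤ 1
  b_2=1 ≤ 2
  b_3=1 ≤ 3
  b_4=1 ≤ 4
  b_5=2 ≤ 5
  b_6=2 ≤ 6
  b_7=4 ≤ 7
  b_8=9 > 8
  fails at i=8 ⇒ NO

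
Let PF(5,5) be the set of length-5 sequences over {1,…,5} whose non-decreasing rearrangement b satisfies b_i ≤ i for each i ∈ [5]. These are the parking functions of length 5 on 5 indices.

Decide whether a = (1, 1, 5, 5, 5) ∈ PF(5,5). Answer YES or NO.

Rearranged: b = (1, 1, 5, 5, 5).
  b_1=1 ≤ 1
  b_2=1 ≤ 2
  b_3=5 > 3
  fails at i=3 ⇒ NO

NO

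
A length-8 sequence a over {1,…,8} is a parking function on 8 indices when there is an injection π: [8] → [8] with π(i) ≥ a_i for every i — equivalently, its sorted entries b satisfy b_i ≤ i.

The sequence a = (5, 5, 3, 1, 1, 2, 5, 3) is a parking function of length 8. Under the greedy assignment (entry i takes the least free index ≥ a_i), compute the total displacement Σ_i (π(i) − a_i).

Σπ = 36 ({1..8} each once); Σa = 5+5+3+1+1+2+5+3 = 25; disp = 36−25 = 11.

11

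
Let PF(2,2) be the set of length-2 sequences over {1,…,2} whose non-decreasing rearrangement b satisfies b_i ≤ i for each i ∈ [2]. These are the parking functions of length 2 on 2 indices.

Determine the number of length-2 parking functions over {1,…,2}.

#PF = 1·3^1 = 1 · 3 = 3 (Pollak)
E.g. (1,2) → sorted (1,2): b_i ≤ i ∀i, a PF.

3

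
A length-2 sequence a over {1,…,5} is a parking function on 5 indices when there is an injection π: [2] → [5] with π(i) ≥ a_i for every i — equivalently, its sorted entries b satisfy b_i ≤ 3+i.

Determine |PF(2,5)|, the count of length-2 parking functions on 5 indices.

24

Count = 4·6^1 = 4 · 6 = 24 [KW]
Example (1,4) → sorted (1,4): b_i ≤ 3+i ∀i, a PF.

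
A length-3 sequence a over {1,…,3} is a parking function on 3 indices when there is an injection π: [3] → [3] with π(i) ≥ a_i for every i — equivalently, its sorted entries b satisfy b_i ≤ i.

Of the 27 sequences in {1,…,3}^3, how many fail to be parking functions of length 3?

|PF(3,3)| = (3+1−3)·(3+1)^{3−1} = 1×16 = 16
One tuple (2,3,2) → sorted (2,2,3): b_1=2>1, not a PF.
So 27 − 16 = 11 fail.

11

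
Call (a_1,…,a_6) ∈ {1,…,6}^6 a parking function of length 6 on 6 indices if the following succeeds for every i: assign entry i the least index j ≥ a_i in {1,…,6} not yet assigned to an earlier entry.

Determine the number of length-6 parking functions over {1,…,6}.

Count = (6+1−6)·(6+1)^{6−1} = 1·16807 = 16807 [KW]
Check (2,4,2,3,1,6) → sorted (1,2,2,3,4,6): b_i ≤ i ∀i, a PF.

16807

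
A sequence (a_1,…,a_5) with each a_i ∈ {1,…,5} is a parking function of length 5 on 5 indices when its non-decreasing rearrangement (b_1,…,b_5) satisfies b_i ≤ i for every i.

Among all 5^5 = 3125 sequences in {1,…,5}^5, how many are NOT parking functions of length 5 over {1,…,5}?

1829

|PF| = (6−5)·6^(5−1) = 1 · 1296 = 1296 (Pollak)
Example (5,1,5,1,2) → sorted (1,1,2,5,5): b_4=5>4, not a PF.
So 3125 − 1296 = 1829 fail.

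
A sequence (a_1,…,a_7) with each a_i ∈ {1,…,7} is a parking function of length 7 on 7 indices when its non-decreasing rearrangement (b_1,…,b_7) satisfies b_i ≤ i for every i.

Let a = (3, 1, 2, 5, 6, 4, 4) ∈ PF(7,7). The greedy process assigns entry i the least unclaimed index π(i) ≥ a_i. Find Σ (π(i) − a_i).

3

Σπ = 28 ({1..7} each once); Σa = 3+1+2+5+6+4+4 = 25; disp = 28−25 = 3.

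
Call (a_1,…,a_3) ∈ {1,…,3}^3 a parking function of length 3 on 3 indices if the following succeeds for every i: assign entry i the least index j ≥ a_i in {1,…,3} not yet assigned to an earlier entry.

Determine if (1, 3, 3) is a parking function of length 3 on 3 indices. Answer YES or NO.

NO

Order a: b = (1, 3, 3).
  b_1=1 ≤ 1
  b_2=3 > 2
  fails at i=2 ⇒ NO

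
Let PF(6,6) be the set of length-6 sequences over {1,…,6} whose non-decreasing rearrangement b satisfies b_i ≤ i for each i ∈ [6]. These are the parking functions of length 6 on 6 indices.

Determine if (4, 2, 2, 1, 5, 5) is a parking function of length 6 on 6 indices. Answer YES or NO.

Order a: b = (1, 2, 2, 4, 5, 5).
  b_1=1 ≤ 1
  b_2=2 ≤ 2
  b_3=2 ≤ 3
  b_4=4 ≤ 4
  b_5=5 ≤ 5
  b_6=5 ≤ 6
All bounds hold ⇒ YES

YES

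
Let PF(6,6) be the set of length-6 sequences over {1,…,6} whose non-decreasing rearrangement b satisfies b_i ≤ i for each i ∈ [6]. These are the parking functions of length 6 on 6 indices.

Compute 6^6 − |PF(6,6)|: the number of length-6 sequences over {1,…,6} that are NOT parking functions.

|PF(6,6)| = (6−6+1)·(6+1)^(6−1) = 1×16807 = 16807 [KW]
Check (6,5,6,2,6,4) → sorted (2,4,5,6,6,6): b_1=2>1, not a PF.
So 46656 − 16807 = 29849 fail.

29849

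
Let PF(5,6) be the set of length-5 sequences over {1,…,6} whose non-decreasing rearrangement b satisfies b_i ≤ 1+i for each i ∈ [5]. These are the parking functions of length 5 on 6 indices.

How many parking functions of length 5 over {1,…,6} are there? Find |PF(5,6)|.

4802

Count = (7−5)·7^(5−1) = 2×2401 = 4802 (Konheim–Weiss)
One tuple (4,5,2,5,3) → sorted (2,3,4,5,5): b_i ≤ 1+i ∀i, a PF.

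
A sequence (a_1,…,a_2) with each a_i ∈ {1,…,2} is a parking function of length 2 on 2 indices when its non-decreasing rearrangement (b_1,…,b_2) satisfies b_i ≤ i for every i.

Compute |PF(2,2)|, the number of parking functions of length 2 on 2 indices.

Count = (2+1−2)·(2+1)^{2−1} = 1×3 = 3 [KW]
Check (1,2) → sorted (1,2): b_i ≤ i ∀i, a PF.

3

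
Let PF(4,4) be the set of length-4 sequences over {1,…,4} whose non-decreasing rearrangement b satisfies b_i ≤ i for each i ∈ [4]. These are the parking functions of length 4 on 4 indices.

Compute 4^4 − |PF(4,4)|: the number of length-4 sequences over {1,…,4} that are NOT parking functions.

131

#PF = 1·5^3 = 1 · 125 = 125 (Konheim–Weiss)
One tuple (4,2,3,4) → sorted (2,3,4,4): b_1=2>1, not a PF.
Total 256; non-PF = 256−125 = 131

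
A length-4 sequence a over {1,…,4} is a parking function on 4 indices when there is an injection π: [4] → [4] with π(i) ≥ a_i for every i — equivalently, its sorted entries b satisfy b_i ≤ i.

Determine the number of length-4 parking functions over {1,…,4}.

Count = (4+1−4)·(4+1)^{4−1} = 1×125 = 125 [KW]
Check (3,1,3,1) → sorted (1,1,3,3): b_i ≤ i ∀i, a PF.

125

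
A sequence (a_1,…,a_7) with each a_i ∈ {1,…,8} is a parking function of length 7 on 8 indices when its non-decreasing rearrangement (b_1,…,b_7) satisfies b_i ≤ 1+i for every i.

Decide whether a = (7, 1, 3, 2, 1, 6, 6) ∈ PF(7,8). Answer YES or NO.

YES

Rearranged: b = (1, 1, 2, 3, 6, 6, 7).
  b_1=1 ≤ 2
  b_2=1 ≤ 3
  b_3=2 ≤ 4
  b_4=3 ≤ 5
  b_5=6 ≤ 6
  b_6=6 ≤ 7
  b_7=7 ≤ 8
All bounds hold ⇒ YES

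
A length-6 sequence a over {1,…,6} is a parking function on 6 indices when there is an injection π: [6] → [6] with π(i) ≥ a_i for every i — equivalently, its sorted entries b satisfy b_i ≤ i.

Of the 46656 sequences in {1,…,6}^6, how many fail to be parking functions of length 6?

29849

Count = (6+1−6)·(6+1)^{6−1} = 1·16807 = 16807 (Pollak)
One tuple (6,6,5,3,5,5) → sorted (3,5,5,5,6,6): b_1=3>1, not a PF.
Total 46656; non-PF = 46656−16807 = 29849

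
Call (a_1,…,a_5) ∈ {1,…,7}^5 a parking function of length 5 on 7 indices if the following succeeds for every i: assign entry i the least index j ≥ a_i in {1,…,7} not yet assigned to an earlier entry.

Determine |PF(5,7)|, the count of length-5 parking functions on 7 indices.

12288

|PF| = (8−5)·8^(5−1) = 3 · 4096 = 12288 (Pollak)
E.g. (4,5,5,4,3) → sorted (3,4,4,5,5): b_i ≤ 2+i ∀i, a PF.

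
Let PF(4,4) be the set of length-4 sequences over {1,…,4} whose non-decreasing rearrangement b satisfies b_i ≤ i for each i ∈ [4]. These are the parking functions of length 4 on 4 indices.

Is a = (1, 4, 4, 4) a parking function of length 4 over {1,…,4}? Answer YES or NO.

Rearranged: b = (1, 4, 4, 4).
  b_1=1 ≤ 1
  b_2=4 > 2
  fails at i=2 ⇒ NO

NO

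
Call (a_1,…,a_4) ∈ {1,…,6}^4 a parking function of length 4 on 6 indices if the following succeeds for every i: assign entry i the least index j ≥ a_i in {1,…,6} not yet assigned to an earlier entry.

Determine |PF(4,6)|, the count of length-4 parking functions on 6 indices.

1029

|PF| = 3·7^3 = 3 · 343 = 1029 (Konheim–Weiss)
E.g. (2,5,3,2) → sorted (2,2,3,5): b_i ≤ 2+i ∀i, a PF.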